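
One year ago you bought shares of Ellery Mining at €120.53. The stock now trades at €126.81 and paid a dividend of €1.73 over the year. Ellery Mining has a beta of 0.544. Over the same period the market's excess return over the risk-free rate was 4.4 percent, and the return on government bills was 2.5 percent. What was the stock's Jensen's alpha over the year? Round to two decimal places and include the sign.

Realised HPR = (P1 + D1 − P0) / P0 = (126.81 + 1.73 − 120.53) / 120.53 = 8.01 / 120.53 = 6.6456%
CAPM required = R_f + β·MRP = 2.5% + 0.544 × 4.4% = 4.8936%
α = realised − required = 6.6456% − 4.8936% = +1.75%

+1.75%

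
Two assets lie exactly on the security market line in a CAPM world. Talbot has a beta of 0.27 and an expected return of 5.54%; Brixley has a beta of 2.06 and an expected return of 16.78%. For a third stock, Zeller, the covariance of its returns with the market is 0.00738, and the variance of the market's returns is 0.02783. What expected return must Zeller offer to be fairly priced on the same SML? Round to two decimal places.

5.51%

MRP = (16.78% − 5.54%) / (2.06 − 0.27) = 6.2793%
R_f = 5.54% − 0.27 × 6.2793% = 3.8446%
β_Zeller = Cov / Var(R_m) = 0.00738 / 0.02783 = 0.2652
E(R_Zeller) = R_f + β × MRP = 3.8446% + 0.2652 × 6.2793% = 5.51%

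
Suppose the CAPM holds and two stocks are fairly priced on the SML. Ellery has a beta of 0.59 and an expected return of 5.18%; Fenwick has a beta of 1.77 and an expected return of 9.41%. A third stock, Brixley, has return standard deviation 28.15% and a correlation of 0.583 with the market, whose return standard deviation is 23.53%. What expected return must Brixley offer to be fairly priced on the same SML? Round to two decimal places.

MRP = (9.41% − 5.18%) / (1.77 − 0.59) = 3.5847%
R_f = 5.18% − 0.59 × 3.5847% = 3.0650%
β_Brixley = ρ·σ_i/σ_m = 0.583 × 28.15 / 23.53 = 0.6975
E(R_Brixley) = R_f + β × MRP = 3.0650% + 0.6975 × 3.5847% = 5.57%

5.57%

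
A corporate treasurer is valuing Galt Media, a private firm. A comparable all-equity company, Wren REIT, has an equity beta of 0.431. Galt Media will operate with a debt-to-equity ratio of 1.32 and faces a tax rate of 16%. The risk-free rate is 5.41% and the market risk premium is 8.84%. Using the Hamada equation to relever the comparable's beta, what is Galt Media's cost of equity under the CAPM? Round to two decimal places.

β_L = β_U × [1 + (1 − t)(D/E)] = 0.431 × [1 + (1 − 0.16) × 1.32]
    = 0.431 × [1 + 0.84 × 1.32] = 0.431 × 2.1088 = 0.9089
E(R) = R_f + β_L × MRP = 5.41% + 0.9089 × 8.84% = 13.44%

13.44%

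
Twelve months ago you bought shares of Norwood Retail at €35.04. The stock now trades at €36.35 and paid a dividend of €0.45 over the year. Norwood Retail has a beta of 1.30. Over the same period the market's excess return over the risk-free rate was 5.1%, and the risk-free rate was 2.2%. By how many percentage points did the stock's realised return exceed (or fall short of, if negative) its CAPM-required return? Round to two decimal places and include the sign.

Realised HPR = (P1 + D1 − P0) / P0 = (36.35 + 0.45 − 35.04) / 35.04 = 1.76 / 35.04 = 5.0228%
CAPM required = R_f + β·MRP = 2.2% + 1.30 × 5.1% = 8.8300%
α = realised − required = 5.0228% − 8.8300% = -3.81%

-3.81%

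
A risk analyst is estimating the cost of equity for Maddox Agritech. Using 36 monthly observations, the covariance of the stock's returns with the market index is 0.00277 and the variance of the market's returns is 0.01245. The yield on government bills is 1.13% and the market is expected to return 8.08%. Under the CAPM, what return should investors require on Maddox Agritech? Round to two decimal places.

β = Cov(R_i, R_m) / Var(R_m) = 0.00277 / 0.01245 = 0.2225
MRP = 8.08% − 1.13% = 6.95%
E(R) = R_f + β × MRP = 1.13% + 0.2225 × 6.95% = 2.68%

2.68%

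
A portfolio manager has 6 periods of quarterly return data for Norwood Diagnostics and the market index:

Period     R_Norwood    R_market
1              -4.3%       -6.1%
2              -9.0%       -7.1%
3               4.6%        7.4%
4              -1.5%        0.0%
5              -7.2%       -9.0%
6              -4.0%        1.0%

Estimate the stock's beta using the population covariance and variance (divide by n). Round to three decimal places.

0.705

Mean R_i = (-4.3 − 9.0 + 4.6 − 1.5 − 7.2 − 4.0) / 6 = -3.5667%
Mean R_m = (-6.1 − 7.1 + 7.4 + 0.0 − 9.0 + 1.0) / 6 = -2.3000%
Σ(R_i − R̄_i)(R_m − R̄_m) = 135.7500  ⇒  Cov = 135.7500 / 6 = 22.6250
Σ(R_m − R̄_m)² = 192.6400  ⇒  Var(R_m) = 192.6400 / 6 = 32.1067
β = Cov / Var(R_m) = 22.6250 / 32.1067 = 0.7047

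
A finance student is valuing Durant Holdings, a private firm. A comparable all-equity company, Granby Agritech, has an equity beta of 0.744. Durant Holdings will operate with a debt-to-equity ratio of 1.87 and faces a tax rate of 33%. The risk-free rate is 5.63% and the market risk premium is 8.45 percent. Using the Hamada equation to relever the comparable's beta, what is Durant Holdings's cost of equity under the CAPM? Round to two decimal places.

19.79%

β_L = β_U × [1 + (1 − t)(D/E)] = 0.744 × [1 + (1 − 0.33) × 1.87]
    = 0.744 × [1 + 0.67 × 1.87] = 0.744 × 2.2529 = 1.6762
E(R) = R_f + β_L × MRP = 5.63% + 1.6762 × 8.45% = 19.79%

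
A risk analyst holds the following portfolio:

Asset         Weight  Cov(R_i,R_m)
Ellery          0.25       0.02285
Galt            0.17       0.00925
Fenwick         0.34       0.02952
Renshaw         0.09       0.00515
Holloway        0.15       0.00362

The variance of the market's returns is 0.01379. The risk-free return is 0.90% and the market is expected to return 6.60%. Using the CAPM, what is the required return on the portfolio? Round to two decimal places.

8.48%

β_Ellery = 0.02285 / 0.01379 = 1.6570
β_Galt = 0.00925 / 0.01379 = 0.6708
β_Fenwick = 0.02952 / 0.01379 = 2.1407
β_Renshaw = 0.00515 / 0.01379 = 0.3735
β_Holloway = 0.00362 / 0.01379 = 0.2625
β_P = Σ w_i β_i = 0.25×1.6570 + 0.17×0.6708 + 0.34×2.1407 + 0.09×0.3735 + 0.15×0.2625 = 1.3291
MRP = 6.60% − 0.90% = 5.70%
E(R_P) = R_f + β_P × MRP = 0.90% + 1.3291 × 5.70% = 8.48%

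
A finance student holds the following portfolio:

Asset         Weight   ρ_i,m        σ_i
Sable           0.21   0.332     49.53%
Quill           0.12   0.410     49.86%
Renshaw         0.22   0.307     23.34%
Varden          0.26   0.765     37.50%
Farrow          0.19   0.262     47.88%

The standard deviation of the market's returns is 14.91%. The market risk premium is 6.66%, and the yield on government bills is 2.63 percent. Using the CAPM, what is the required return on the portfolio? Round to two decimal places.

10.37%

β_Sable = 0.332 × 49.53% / 14.91% = 1.1029
β_Quill = 0.410 × 49.86% / 14.91% = 1.3711
β_Renshaw = 0.307 × 23.34% / 14.91% = 0.4806
β_Varden = 0.765 × 37.50% / 14.91% = 1.9240
β_Farrow = 0.262 × 47.88% / 14.91% = 0.8414
β_P = Σ w_i β_i = 0.21×1.1029 + 0.12×1.3711 + 0.22×0.4806 + 0.26×1.9240 + 0.19×0.8414 = 1.1620
E(R_P) = R_f + β_P × MRP = 2.63% + 1.1620 × 6.66% = 10.37%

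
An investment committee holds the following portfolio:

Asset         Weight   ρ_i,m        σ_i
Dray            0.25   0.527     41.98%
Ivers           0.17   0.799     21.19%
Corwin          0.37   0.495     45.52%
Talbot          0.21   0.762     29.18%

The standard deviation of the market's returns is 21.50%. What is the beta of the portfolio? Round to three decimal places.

0.996

β_Dray = 0.527 × 41.98% / 21.50% = 1.0290
β_Ivers = 0.799 × 21.19% / 21.50% = 0.7875
β_Corwin = 0.495 × 45.52% / 21.50% = 1.0480
β_Talbot = 0.762 × 29.18% / 21.50% = 1.0342
β_P = Σ w_i β_i = 0.25×1.0290 + 0.17×0.7875 + 0.37×1.0480 + 0.21×1.0342 = 0.9961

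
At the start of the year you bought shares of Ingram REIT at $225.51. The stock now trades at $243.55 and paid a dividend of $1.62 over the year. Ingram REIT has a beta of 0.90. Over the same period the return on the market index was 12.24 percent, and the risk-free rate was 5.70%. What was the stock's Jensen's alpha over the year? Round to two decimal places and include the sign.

-2.87%

Realised HPR = (P1 + D1 − P0) / P0 = (243.55 + 1.62 − 225.51) / 225.51 = 19.66 / 225.51 = 8.7180%
MRP = 12.24% − 5.70% = 6.54%
CAPM required = R_f + β·MRP = 5.70% + 0.90 × 6.54% = 11.5860%
α = realised − required = 8.7180% − 11.5860% = -2.87%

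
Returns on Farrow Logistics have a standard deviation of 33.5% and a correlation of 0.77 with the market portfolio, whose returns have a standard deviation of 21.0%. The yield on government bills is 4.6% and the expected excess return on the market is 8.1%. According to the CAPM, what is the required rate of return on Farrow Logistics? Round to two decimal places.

β = ρ × σ_i / σ_m = 0.77 × 33.5% / 21.0% = 1.2283
E(R) = 4.6% + 1.2283 × 8.1% = 14.55%

14.55%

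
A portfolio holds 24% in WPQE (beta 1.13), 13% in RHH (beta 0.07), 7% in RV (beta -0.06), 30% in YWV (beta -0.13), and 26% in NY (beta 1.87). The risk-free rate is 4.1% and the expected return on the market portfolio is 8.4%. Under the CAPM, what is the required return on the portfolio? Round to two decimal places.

β_P = Σ w_i β_i = 0.24×1.13 + 0.13×0.07 + 0.07×-0.06 + 0.30×-0.13 + 0.26×1.87 = 0.7233
MRP = 8.4% − 4.1% = 4.30%
E(R_P) = R_f + β_P × MRP = 4.1% + 0.7233 × 4.3% = 7.21%

7.21%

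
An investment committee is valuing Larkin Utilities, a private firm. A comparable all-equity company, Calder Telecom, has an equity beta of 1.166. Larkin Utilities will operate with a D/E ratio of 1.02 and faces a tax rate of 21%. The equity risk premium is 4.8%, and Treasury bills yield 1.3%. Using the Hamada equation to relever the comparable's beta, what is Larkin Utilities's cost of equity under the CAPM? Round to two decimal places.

11.41%

β_L = β_U × [1 + (1 − t)(D/E)] = 1.166 × [1 + (1 − 0.21) × 1.02]
    = 1.166 × [1 + 0.79 × 1.02] = 1.166 × 1.8058 = 2.1056
E(R) = R_f + β_L × MRP = 1.3% + 2.1056 × 4.8% = 11.41%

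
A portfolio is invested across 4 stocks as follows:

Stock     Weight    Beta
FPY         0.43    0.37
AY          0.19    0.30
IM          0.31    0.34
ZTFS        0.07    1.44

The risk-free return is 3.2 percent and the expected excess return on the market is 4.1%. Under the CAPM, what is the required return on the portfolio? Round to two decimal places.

4.93%

β_P = Σ w_i β_i = 0.43×0.37 + 0.19×0.30 + 0.31×0.34 + 0.07×1.44 = 0.4223
E(R_P) = R_f + β_P × MRP = 3.2% + 0.4223 × 4.1% = 4.93%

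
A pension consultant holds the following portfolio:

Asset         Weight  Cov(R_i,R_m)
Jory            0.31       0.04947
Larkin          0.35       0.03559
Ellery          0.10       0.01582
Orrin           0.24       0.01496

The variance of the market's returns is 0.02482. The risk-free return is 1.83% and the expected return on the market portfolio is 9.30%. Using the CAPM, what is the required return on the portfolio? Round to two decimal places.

11.75%

β_Jory = 0.04947 / 0.02482 = 1.9932
β_Larkin = 0.03559 / 0.02482 = 1.4339
β_Ellery = 0.01582 / 0.02482 = 0.6374
β_Orrin = 0.01496 / 0.02482 = 0.6027
β_P = Σ w_i β_i = 0.31×1.9932 + 0.35×1.4339 + 0.10×0.6374 + 0.24×0.6027 = 1.3281
MRP = 9.30% − 1.83% = 7.47%
E(R_P) = R_f + β_P × MRP = 1.83% + 1.3281 × 7.47% = 11.75%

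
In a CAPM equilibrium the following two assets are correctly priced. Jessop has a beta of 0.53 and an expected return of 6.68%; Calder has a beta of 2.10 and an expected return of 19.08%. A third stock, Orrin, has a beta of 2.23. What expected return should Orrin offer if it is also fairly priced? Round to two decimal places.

20.11%

MRP (SML slope) = (19.08% − 6.68%) / (2.10 − 0.53) = 12.40% / 1.57 = 7.8981%
R_f (intercept) = 6.68% − 0.53 × 7.8981% = 2.4940%
E(R_Orrin) = R_f + β × MRP = 2.4940% + 2.23 × 7.8981% = 20.11%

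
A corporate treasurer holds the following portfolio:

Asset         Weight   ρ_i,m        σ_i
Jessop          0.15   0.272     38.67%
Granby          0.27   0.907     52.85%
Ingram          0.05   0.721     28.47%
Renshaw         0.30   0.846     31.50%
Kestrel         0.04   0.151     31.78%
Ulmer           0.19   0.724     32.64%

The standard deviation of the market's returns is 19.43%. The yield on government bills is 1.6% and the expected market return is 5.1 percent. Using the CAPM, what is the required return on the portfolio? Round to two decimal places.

β_Jessop = 0.272 × 38.67% / 19.43% = 0.5413
β_Granby = 0.907 × 52.85% / 19.43% = 2.4671
β_Ingram = 0.721 × 28.47% / 19.43% = 1.0565
β_Renshaw = 0.846 × 31.50% / 19.43% = 1.3715
β_Kestrel = 0.151 × 31.78% / 19.43% = 0.2470
β_Ulmer = 0.724 × 32.64% / 19.43% = 1.2162
β_P = Σ w_i β_i = 0.15×0.5413 + 0.27×2.4671 + 0.05×1.0565 + 0.30×1.3715 + 0.04×0.2470 + 0.19×1.2162 = 1.4525
MRP = 5.1% − 1.6% = 3.50%
E(R_P) = R_f + β_P × MRP = 1.6% + 1.4525 × 3.5% = 6.68%

6.68%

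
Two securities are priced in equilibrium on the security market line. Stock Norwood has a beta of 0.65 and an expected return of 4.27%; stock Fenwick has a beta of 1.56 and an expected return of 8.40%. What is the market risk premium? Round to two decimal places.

4.54%

Both satisfy E(R) = R_f + β·MRP, so the slope of the SML is
MRP = (8.40% − 4.27%) / (1.56 − 0.65) = 4.13% / 0.91 = 4.5385%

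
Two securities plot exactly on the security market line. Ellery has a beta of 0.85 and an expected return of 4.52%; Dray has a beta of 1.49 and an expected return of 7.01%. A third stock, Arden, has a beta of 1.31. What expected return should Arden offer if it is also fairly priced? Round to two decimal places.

MRP (SML slope) = (7.01% − 4.52%) / (1.49 − 0.85) = 2.49% / 0.64 = 3.8906%
R_f (intercept) = 4.52% − 0.85 × 3.8906% = 1.2130%
E(R_Arden) = R_f + β × MRP = 1.2130% + 1.31 × 3.8906% = 6.31%

6.31%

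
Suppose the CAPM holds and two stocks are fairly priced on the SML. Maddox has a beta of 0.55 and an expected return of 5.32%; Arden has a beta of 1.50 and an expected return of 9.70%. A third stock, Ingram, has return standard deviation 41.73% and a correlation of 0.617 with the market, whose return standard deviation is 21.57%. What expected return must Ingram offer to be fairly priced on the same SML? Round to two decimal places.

MRP = (9.70% − 5.32%) / (1.50 − 0.55) = 4.6105%
R_f = 5.32% − 0.55 × 4.6105% = 2.7842%
β_Ingram = ρ·σ_i/σ_m = 0.617 × 41.73 / 21.57 = 1.1937
E(R_Ingram) = R_f + β × MRP = 2.7842% + 1.1937 × 4.6105% = 8.29%

8.29%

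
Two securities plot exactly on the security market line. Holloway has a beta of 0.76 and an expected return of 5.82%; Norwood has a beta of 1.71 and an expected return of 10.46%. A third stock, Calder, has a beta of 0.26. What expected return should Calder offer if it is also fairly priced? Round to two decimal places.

MRP (SML slope) = (10.46% − 5.82%) / (1.71 − 0.76) = 4.64% / 0.95 = 4.8842%
R_f (intercept) = 5.82% − 0.76 × 4.8842% = 2.1080%
E(R_Calder) = R_f + β × MRP = 2.1080% + 0.26 × 4.8842% = 3.38%

3.38%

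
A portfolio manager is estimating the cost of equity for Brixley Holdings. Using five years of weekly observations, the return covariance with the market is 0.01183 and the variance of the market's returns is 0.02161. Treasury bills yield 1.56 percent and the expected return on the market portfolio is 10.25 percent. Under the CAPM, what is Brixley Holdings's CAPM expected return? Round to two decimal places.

6.32%

β = Cov(R_i, R_m) / Var(R_m) = 0.01183 / 0.02161 = 0.5474
MRP = 10.25% − 1.56% = 8.69%
E(R) = R_f + β × MRP = 1.56% + 0.5474 × 8.69% = 6.32%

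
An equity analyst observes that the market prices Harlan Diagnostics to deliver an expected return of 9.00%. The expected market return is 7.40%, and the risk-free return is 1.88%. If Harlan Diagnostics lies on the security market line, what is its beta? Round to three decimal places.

MRP = 7.40% − 1.88% = 5.52%
β = (E(R) − R_f) / MRP = (9.00% − 1.88%) / 5.52% = 7.12% / 5.52% = 1.290

1.290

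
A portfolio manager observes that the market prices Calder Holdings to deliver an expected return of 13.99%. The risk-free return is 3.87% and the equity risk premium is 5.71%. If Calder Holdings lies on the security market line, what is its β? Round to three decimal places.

1.772

β = (E(R) − R_f) / MRP = (13.99% − 3.87%) / 5.71% = 10.12% / 5.71% = 1.772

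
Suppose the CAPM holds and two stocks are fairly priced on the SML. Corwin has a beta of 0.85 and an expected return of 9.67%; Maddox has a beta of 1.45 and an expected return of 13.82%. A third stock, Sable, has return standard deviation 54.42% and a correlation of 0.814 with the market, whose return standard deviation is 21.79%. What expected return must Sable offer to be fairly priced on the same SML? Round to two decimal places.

MRP = (13.82% − 9.67%) / (1.45 − 0.85) = 6.9167%
R_f = 9.67% − 0.85 × 6.9167% = 3.7908%
β_Sable = ρ·σ_i/σ_m = 0.814 × 54.42 / 21.79 = 2.0329
E(R_Sable) = R_f + β × MRP = 3.7908% + 2.0329 × 6.9167% = 17.85%

17.85%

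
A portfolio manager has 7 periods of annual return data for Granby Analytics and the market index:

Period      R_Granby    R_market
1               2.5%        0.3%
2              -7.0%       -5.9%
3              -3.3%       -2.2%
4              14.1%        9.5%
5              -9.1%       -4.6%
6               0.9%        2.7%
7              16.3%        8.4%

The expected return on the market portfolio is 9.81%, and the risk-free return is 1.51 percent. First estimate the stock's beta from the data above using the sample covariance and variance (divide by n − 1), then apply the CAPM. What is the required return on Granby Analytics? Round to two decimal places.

14.66%

Mean R_i = (2.5 − 7.0 − 3.3 + 14.1 − 9.1 + 0.9 + 16.3) / 7 = 2.0571%
Mean R_m = (0.3 − 5.9 − 2.2 + 9.5 − 4.6 + 2.7 + 8.4) / 7 = 1.1714%
Σ(R_i − R̄_i)(R_m − R̄_m) = 347.6014  ⇒  Cov = 347.6014 / 6 = 57.9336
Σ(R_m − R̄_m)² = 219.3943  ⇒  Var(R_m) = 219.3943 / 6 = 36.5657
β = Cov / Var(R_m) = 57.9336 / 36.5657 = 1.5844
MRP = 9.81% − 1.51% = 8.30%
E(R) = R_f + β × MRP = 1.51% + 1.5844 × 8.30% = 14.66%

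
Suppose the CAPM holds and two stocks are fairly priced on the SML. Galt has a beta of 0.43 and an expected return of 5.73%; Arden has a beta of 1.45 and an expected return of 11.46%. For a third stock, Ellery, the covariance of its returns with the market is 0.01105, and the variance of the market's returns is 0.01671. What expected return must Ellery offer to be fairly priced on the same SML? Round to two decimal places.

7.03%

MRP = (11.46% − 5.73%) / (1.45 − 0.43) = 5.6176%
R_f = 5.73% − 0.43 × 5.6176% = 3.3144%
β_Ellery = Cov / Var(R_m) = 0.01105 / 0.01671 = 0.6613
E(R_Ellery) = R_f + β × MRP = 3.3144% + 0.6613 × 5.6176% = 7.03%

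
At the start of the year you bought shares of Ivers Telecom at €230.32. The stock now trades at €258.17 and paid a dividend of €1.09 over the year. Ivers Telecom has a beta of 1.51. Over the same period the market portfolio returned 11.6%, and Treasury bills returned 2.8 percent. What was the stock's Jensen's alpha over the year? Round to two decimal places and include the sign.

-3.52%

Realised HPR = (P1 + D1 − P0) / P0 = (258.17 + 1.09 − 230.32) / 230.32 = 28.94 / 230.32 = 12.5651%
MRP = 11.6% − 2.8% = 8.80%
CAPM required = R_f + β·MRP = 2.8% + 1.51 × 8.8% = 16.0880%
α = realised − required = 12.5651% − 16.0880% = -3.52%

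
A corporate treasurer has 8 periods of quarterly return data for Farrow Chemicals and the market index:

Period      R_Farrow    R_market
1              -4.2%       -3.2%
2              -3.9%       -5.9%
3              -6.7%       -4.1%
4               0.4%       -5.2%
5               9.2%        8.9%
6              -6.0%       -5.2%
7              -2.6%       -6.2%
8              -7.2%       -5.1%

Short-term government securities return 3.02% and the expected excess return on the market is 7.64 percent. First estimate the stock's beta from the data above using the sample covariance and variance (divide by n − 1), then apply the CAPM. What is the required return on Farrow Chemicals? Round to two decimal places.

Mean R_i = (-4.2 − 3.9 − 6.7 + 0.4 + 9.2 − 6.0 − 2.6 − 7.2) / 8 = -2.6250%
Mean R_m = (-3.2 − 5.9 − 4.1 − 5.2 + 8.9 − 5.2 − 6.2 − 5.1) / 8 = -3.2500%
Σ(R_i − R̄_i)(R_m − R̄_m) = 159.5100  ⇒  Cov = 159.5100 / 7 = 22.7871
Σ(R_m − R̄_m)² = 175.1000  ⇒  Var(R_m) = 175.1000 / 7 = 25.0143
β = Cov / Var(R_m) = 22.7871 / 25.0143 = 0.9110
E(R) = R_f + β × MRP = 3.02% + 0.9110 × 7.64% = 9.98%

9.98%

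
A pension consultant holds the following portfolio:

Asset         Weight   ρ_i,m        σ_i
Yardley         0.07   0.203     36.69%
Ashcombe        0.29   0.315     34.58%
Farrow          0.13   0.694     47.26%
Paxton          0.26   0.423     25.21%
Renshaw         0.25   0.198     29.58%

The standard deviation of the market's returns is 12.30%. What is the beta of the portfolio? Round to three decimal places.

β_Yardley = 0.203 × 36.69% / 12.30% = 0.6055
β_Ashcombe = 0.315 × 34.58% / 12.30% = 0.8856
β_Farrow = 0.694 × 47.26% / 12.30% = 2.6665
β_Paxton = 0.423 × 25.21% / 12.30% = 0.8670
β_Renshaw = 0.198 × 29.58% / 12.30% = 0.4762
β_P = Σ w_i β_i = 0.07×0.6055 + 0.29×0.8856 + 0.13×2.6665 + 0.26×0.8670 + 0.25×0.4762 = 0.9903

0.990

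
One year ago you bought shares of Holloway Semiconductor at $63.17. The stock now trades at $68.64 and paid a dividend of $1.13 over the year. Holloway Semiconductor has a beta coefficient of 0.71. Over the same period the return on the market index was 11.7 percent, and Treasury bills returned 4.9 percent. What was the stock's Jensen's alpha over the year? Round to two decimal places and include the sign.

Realised HPR = (P1 + D1 − P0) / P0 = (68.64 + 1.13 − 63.17) / 63.17 = 6.60 / 63.17 = 10.4480%
MRP = 11.7% − 4.9% = 6.80%
CAPM required = R_f + β·MRP = 4.9% + 0.71 × 6.8% = 9.7280%
α = realised − required = 10.4480% − 9.7280% = +0.72%

+0.72%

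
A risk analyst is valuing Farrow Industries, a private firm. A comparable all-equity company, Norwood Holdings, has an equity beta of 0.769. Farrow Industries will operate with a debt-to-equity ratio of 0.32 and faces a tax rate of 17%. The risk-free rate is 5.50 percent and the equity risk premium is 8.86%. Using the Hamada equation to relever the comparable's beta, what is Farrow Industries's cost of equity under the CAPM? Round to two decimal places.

β_L = β_U × [1 + (1 − t)(D/E)] = 0.769 × [1 + (1 − 0.17) × 0.32]
    = 0.769 × [1 + 0.83 × 0.32] = 0.769 × 1.2656 = 0.9732
E(R) = R_f + β_L × MRP = 5.50% + 0.9732 × 8.86% = 14.12%

14.12%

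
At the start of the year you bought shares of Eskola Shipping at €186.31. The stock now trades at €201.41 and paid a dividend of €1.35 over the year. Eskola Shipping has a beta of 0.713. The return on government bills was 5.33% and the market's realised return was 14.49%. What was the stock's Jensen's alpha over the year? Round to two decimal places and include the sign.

Realised HPR = (P1 + D1 − P0) / P0 = (201.41 + 1.35 − 186.31) / 186.31 = 16.45 / 186.31 = 8.8294%
MRP = 14.49% − 5.33% = 9.16%
CAPM required = R_f + β·MRP = 5.33% + 0.713 × 9.16% = 11.86108%
α = realised − required = 8.8294% − 11.86108% = -3.03%

-3.03%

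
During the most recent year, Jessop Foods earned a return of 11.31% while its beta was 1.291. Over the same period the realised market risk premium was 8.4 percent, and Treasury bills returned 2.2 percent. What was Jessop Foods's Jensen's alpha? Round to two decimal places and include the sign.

-1.73%

CAPM benchmark = R_f + β(R_m − R_f) = 2.2% + 1.291 × 8.4% = 13.0444%
α = actual − benchmark = 11.31% − 13.0444% = -1.73%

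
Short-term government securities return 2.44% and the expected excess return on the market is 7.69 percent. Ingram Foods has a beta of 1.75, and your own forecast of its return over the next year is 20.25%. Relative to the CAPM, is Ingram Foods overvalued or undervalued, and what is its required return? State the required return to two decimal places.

Required return = R_f + β·MRP = 2.44% + 1.75 × 7.69% = 15.90%
Forecast 20.25% > required 15.90% → the stock plots above the SML → undervalued.

Undervalued; required return 15.90%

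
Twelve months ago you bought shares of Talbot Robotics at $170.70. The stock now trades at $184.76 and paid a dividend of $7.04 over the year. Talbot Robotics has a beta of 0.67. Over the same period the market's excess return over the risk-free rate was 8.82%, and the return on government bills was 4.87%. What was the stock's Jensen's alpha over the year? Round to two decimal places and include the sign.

Realised HPR = (P1 + D1 − P0) / P0 = (184.76 + 7.04 − 170.70) / 170.70 = 21.10 / 170.70 = 12.3609%
CAPM required = R_f + β·MRP = 4.87% + 0.67 × 8.82% = 10.7794%
α = realised − required = 12.3609% − 10.7794% = +1.58%

+1.58%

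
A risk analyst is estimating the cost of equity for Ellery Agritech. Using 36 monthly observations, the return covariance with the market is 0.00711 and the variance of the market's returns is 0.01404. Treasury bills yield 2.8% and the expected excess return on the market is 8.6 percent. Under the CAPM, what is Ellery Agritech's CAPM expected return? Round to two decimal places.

7.16%

β = Cov(R_i, R_m) / Var(R_m) = 0.00711 / 0.01404 = 0.5064
E(R) = R_f + β × MRP = 2.8% + 0.5064 × 8.6% = 7.16%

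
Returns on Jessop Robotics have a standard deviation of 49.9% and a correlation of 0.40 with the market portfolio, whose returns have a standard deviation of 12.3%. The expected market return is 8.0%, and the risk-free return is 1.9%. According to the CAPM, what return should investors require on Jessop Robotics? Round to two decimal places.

β = ρ × σ_i / σ_m = 0.40 × 49.9% / 12.3% = 1.6228
MRP = 8.0% − 1.9% = 6.10%
E(R) = 1.9% + 1.6228 × 6.1% = 11.80%

11.80%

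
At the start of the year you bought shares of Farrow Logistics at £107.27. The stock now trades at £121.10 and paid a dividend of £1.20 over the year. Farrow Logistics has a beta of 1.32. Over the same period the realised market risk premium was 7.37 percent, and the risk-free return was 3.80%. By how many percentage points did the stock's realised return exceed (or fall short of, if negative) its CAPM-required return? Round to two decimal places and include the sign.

Realised HPR = (P1 + D1 − P0) / P0 = (121.10 + 1.20 − 107.27) / 107.27 = 15.03 / 107.27 = 14.0114%
CAPM required = R_f + β·MRP = 3.80% + 1.32 × 7.37% = 13.5284%
α = realised − required = 14.0114% − 13.5284% = +0.48%

+0.48%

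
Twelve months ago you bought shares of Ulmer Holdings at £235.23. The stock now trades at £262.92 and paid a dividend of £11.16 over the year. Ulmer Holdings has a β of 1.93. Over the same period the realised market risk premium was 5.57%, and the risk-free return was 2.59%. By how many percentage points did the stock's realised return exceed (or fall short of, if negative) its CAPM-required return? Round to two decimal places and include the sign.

Realised HPR = (P1 + D1 − P0) / P0 = (262.92 + 11.16 − 235.23) / 235.23 = 38.85 / 235.23 = 16.5158%
CAPM required = R_f + β·MRP = 2.59% + 1.93 × 5.57% = 13.3401%
α = realised − required = 16.5158% − 13.3401% = +3.18%

+3.18%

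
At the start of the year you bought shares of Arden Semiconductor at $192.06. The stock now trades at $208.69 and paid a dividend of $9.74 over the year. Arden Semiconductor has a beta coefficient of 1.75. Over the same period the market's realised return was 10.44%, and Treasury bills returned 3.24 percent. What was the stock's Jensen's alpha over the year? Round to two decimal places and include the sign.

Realised HPR = (P1 + D1 − P0) / P0 = (208.69 + 9.74 − 192.06) / 192.06 = 26.37 / 192.06 = 13.7301%
MRP = 10.44% − 3.24% = 7.20%
CAPM required = R_f + β·MRP = 3.24% + 1.75 × 7.20% = 15.8400%
α = realised − required = 13.7301% − 15.8400% = -2.11%

-2.11%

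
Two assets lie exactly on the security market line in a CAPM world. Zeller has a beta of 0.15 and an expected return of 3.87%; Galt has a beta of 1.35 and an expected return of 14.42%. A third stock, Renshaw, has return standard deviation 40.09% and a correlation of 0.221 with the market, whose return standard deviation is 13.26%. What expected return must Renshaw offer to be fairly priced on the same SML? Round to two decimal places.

8.43%

MRP = (14.42% − 3.87%) / (1.35 − 0.15) = 8.7917%
R_f = 3.87% − 0.15 × 8.7917% = 2.5512%
β_Renshaw = ρ·σ_i/σ_m = 0.221 × 40.09 / 13.26 = 0.6682
E(R_Renshaw) = R_f + β × MRP = 2.5512% + 0.6682 × 8.7917% = 8.43%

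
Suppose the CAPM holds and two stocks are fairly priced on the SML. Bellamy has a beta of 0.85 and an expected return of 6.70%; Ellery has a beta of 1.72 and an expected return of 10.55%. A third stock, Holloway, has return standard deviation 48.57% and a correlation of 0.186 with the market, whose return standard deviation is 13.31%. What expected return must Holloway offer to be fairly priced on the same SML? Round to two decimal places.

5.94%

MRP = (10.55% − 6.70%) / (1.72 − 0.85) = 4.4253%
R_f = 6.70% − 0.85 × 4.4253% = 2.9385%
β_Holloway = ρ·σ_i/σ_m = 0.186 × 48.57 / 13.31 = 0.6787
E(R_Holloway) = R_f + β × MRP = 2.9385% + 0.6787 × 4.4253% = 5.94%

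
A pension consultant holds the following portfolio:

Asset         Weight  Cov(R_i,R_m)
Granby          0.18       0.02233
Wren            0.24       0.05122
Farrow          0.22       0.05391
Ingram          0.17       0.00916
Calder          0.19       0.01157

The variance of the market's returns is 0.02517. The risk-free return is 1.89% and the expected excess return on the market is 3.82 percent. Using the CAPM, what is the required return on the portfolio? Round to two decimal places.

β_Granby = 0.02233 / 0.02517 = 0.8872
β_Wren = 0.05122 / 0.02517 = 2.0350
β_Farrow = 0.05391 / 0.02517 = 2.1418
β_Ingram = 0.00916 / 0.02517 = 0.3639
β_Calder = 0.01157 / 0.02517 = 0.4597
β_P = Σ w_i β_i = 0.18×0.8872 + 0.24×2.0350 + 0.22×2.1418 + 0.17×0.3639 + 0.19×0.4597 = 1.2685
E(R_P) = R_f + β_P × MRP = 1.89% + 1.2685 × 3.82% = 6.74%

6.74%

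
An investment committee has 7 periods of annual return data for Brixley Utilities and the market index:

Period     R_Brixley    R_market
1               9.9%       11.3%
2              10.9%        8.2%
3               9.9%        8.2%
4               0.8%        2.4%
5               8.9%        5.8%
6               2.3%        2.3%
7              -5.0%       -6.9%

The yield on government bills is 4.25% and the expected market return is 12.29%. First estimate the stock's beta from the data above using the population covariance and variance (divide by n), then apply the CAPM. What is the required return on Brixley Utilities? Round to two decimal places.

Mean R_i = (9.9 + 10.9 + 9.9 + 0.8 + 8.9 + 2.3 − 5.0) / 7 = 5.3857%
Mean R_m = (11.3 + 8.2 + 8.2 + 2.4 + 5.8 + 2.3 − 6.9) / 7 = 4.4714%
Σ(R_i − R̄_i)(R_m − R̄_m) = 207.1871  ⇒  Cov = 207.1871 / 7 = 29.5982
Σ(R_m − R̄_m)² = 214.5143  ⇒  Var(R_m) = 214.5143 / 7 = 30.6449
β = Cov / Var(R_m) = 29.5982 / 30.6449 = 0.9658
MRP = 12.29% − 4.25% = 8.04%
E(R) = R_f + β × MRP = 4.25% + 0.9658 × 8.04% = 12.02%

12.02%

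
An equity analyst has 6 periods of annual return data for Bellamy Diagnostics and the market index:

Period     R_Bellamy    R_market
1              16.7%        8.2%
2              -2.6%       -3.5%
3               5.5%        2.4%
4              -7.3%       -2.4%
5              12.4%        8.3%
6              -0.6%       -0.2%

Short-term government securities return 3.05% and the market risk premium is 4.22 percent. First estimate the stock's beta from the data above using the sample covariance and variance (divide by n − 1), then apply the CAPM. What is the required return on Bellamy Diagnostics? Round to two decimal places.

Mean R_i = (16.7 − 2.6 + 5.5 − 7.3 + 12.4 − 0.6) / 6 = 4.0167%
Mean R_m = (8.2 − 3.5 + 2.4 − 2.4 + 8.3 − 0.2) / 6 = 2.1333%
Σ(R_i − R̄_i)(R_m − R̄_m) = 228.3867  ⇒  Cov = 228.3867 / 5 = 45.6773
Σ(R_m − R̄_m)² = 132.6333  ⇒  Var(R_m) = 132.6333 / 5 = 26.5267
β = Cov / Var(R_m) = 45.6773 / 26.5267 = 1.7219
E(R) = R_f + β × MRP = 3.05% + 1.7219 × 4.22% = 10.32%

10.32%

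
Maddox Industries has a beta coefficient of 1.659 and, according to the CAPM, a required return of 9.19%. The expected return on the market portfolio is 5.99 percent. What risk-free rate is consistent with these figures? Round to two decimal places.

E(R) = R_f + β(E(R_m) − R_f) = R_f(1 − β) + β·E(R_m)
9.19% = R_f × (1 − 1.659) + 1.659 × 5.99%
9.19% = R_f × -0.659 + 9.93741%
R_f = (9.19% − 9.93741%) / -0.659 = 1.13%

1.13%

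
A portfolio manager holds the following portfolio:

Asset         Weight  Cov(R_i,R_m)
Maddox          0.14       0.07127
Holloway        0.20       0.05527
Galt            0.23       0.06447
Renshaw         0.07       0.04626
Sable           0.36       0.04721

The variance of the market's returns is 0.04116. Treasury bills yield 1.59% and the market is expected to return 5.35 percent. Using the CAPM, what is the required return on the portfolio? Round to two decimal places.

β_Maddox = 0.07127 / 0.04116 = 1.7315
β_Holloway = 0.05527 / 0.04116 = 1.3428
β_Galt = 0.06447 / 0.04116 = 1.5663
β_Renshaw = 0.04626 / 0.04116 = 1.1239
β_Sable = 0.04721 / 0.04116 = 1.1470
β_P = Σ w_i β_i = 0.14×1.7315 + 0.20×1.3428 + 0.23×1.5663 + 0.07×1.1239 + 0.36×1.1470 = 1.3628
MRP = 5.35% − 1.59% = 3.76%
E(R_P) = R_f + β_P × MRP = 1.59% + 1.3628 × 3.76% = 6.71%

6.71%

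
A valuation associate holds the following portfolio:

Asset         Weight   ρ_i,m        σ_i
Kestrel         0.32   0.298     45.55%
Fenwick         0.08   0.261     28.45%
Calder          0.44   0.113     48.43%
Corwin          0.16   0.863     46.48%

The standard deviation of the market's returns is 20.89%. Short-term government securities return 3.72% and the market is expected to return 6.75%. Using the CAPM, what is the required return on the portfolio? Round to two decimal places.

5.72%

β_Kestrel = 0.298 × 45.55% / 20.89% = 0.6498
β_Fenwick = 0.261 × 28.45% / 20.89% = 0.3555
β_Calder = 0.113 × 48.43% / 20.89% = 0.2620
β_Corwin = 0.863 × 46.48% / 20.89% = 1.9202
β_P = Σ w_i β_i = 0.32×0.6498 + 0.08×0.3555 + 0.44×0.2620 + 0.16×1.9202 = 0.6589
MRP = 6.75% − 3.72% = 3.03%
E(R_P) = R_f + β_P × MRP = 3.72% + 0.6589 × 3.03% = 5.72%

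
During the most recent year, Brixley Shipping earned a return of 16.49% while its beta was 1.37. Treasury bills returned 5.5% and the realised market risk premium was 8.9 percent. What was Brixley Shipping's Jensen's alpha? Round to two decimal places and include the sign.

CAPM benchmark = R_f + β(R_m − R_f) = 5.5% + 1.37 × 8.9% = 17.6930%
α = actual − benchmark = 16.49% − 17.6930% = -1.20%

-1.20%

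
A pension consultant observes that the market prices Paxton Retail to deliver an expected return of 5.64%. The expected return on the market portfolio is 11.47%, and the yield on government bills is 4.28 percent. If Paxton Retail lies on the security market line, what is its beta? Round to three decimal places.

MRP = 11.47% − 4.28% = 7.19%
β = (E(R) − R_f) / MRP = (5.64% − 4.28%) / 7.19% = 1.36% / 7.19% = 0.189

0.189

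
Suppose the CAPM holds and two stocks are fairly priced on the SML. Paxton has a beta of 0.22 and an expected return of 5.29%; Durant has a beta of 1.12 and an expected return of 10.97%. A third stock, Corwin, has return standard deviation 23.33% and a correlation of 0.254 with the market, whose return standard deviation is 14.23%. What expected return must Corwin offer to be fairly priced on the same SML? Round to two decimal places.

MRP = (10.97% − 5.29%) / (1.12 − 0.22) = 6.3111%
R_f = 5.29% − 0.22 × 6.3111% = 3.9016%
β_Corwin = ρ·σ_i/σ_m = 0.254 × 23.33 / 14.23 = 0.4164
E(R_Corwin) = R_f + β × MRP = 3.9016% + 0.4164 × 6.3111% = 6.53%

6.53%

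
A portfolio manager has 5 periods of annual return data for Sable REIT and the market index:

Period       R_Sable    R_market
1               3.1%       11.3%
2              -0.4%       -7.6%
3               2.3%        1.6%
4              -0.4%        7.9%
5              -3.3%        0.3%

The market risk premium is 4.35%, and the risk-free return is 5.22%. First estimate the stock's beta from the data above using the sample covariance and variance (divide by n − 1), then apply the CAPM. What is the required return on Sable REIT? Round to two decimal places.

Mean R_i = (3.1 − 0.4 + 2.3 − 0.4 − 3.3) / 5 = 0.2600%
Mean R_m = (11.3 − 7.6 + 1.6 + 7.9 + 0.3) / 5 = 2.7000%
Σ(R_i − R̄_i)(R_m − R̄_m) = 34.0900  ⇒  Cov = 34.0900 / 4 = 8.5225
Σ(R_m − R̄_m)² = 214.0600  ⇒  Var(R_m) = 214.0600 / 4 = 53.5150
β = Cov / Var(R_m) = 8.5225 / 53.5150 = 0.1593
E(R) = R_f + β × MRP = 5.22% + 0.1593 × 4.35% = 5.91%

5.91%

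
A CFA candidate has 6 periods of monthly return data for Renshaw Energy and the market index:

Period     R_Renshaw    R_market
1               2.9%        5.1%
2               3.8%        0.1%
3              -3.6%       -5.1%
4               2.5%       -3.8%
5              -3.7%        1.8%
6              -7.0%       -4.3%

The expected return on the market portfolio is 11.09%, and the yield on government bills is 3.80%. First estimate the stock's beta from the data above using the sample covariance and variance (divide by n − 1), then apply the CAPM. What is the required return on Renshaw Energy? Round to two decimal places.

7.56%

Mean R_i = (2.9 + 3.8 − 3.6 + 2.5 − 3.7 − 7.0) / 6 = -0.8500%
Mean R_m = (5.1 + 0.1 − 5.1 − 3.8 + 1.8 − 4.3) / 6 = -1.0333%
Σ(R_i − R̄_i)(R_m − R̄_m) = 42.2000  ⇒  Cov = 42.2000 / 5 = 8.4400
Σ(R_m − R̄_m)² = 81.7933  ⇒  Var(R_m) = 81.7933 / 5 = 16.3587
β = Cov / Var(R_m) = 8.4400 / 16.3587 = 0.5159
MRP = 11.09% − 3.80% = 7.29%
E(R) = R_f + β × MRP = 3.80% + 0.5159 × 7.29% = 7.56%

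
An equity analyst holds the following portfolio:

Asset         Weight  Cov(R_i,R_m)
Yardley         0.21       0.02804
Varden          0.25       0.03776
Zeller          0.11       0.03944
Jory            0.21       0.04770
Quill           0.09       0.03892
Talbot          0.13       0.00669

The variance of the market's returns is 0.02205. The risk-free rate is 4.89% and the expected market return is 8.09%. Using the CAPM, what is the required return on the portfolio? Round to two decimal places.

9.83%

β_Yardley = 0.02804 / 0.02205 = 1.2717
β_Varden = 0.03776 / 0.02205 = 1.7125
β_Zeller = 0.03944 / 0.02205 = 1.7887
β_Jory = 0.04770 / 0.02205 = 2.1633
β_Quill = 0.03892 / 0.02205 = 1.7651
β_Talbot = 0.00669 / 0.02205 = 0.3034
β_P = Σ w_i β_i = 0.21×1.2717 + 0.25×1.7125 + 0.11×1.7887 + 0.21×2.1633 + 0.09×1.7651 + 0.13×0.3034 = 1.5445
MRP = 8.09% − 4.89% = 3.20%
E(R_P) = R_f + β_P × MRP = 4.89% + 1.5445 × 3.20% = 9.83%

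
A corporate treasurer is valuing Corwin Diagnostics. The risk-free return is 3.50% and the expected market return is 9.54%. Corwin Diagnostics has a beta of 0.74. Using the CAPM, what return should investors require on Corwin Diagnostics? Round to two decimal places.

7.97%

Market risk premium = E(R_m) − R_f = 9.54% − 3.50% = 6.04%
E(R) = R_f + β × MRP = 3.50% + 0.74 × 6.04% = 7.97%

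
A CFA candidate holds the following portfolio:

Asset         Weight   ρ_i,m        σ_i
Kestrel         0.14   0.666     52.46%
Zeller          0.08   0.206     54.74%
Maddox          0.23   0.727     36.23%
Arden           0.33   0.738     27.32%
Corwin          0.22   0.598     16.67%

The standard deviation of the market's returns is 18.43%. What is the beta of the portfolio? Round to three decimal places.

β_Kestrel = 0.666 × 52.46% / 18.43% = 1.8957
β_Zeller = 0.206 × 54.74% / 18.43% = 0.6119
β_Maddox = 0.727 × 36.23% / 18.43% = 1.4291
β_Arden = 0.738 × 27.32% / 18.43% = 1.0940
β_Corwin = 0.598 × 16.67% / 18.43% = 0.5409
β_P = Σ w_i β_i = 0.14×1.8957 + 0.08×0.6119 + 0.23×1.4291 + 0.33×1.0940 + 0.22×0.5409 = 1.1231

1.123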